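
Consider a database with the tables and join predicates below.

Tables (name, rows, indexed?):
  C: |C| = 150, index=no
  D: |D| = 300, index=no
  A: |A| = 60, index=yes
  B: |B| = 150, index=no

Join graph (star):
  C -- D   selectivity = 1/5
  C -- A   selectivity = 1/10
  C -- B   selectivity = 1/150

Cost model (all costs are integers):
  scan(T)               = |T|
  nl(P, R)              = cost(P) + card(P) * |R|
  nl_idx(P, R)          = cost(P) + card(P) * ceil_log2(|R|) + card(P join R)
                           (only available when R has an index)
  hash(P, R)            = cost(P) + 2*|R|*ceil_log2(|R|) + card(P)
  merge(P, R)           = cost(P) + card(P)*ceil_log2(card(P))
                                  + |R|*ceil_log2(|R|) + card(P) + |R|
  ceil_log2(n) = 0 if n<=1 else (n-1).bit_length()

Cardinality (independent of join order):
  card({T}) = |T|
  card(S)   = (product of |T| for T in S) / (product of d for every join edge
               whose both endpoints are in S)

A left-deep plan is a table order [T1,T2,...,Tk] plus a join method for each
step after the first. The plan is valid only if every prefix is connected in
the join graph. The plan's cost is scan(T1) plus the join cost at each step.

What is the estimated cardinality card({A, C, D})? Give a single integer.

Tables in S: A(60), C(150), D(300)
Edges inside S: C-D(d=5), C-A(d=10)
numerator = 60 * 150 * 300 = 2700000
denominator = 5 * 10 = 50
card(S) = 2700000 / 50 = 54000

54000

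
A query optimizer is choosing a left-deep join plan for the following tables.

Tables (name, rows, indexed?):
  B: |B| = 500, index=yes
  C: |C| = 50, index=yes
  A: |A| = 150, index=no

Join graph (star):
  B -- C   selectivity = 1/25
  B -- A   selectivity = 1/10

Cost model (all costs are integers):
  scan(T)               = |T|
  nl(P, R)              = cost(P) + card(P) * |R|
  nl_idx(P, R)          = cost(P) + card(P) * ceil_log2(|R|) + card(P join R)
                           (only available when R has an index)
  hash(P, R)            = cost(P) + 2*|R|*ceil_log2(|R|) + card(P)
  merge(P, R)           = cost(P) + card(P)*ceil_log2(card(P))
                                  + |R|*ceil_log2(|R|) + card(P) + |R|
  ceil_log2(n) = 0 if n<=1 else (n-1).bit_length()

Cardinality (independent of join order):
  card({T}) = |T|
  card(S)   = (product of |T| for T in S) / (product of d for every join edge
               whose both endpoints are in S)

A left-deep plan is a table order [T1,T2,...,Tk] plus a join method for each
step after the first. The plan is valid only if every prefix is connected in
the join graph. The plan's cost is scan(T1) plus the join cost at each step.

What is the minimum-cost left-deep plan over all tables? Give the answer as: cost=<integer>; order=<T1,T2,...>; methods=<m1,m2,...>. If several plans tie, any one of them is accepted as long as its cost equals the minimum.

Selinger DP (subsets sized 1..n):
  {B}: scan cost=500, card=500
  {C}: scan cost=50, card=50
  {A}: scan cost=150, card=150
  {BC}: card=1000; try (B,nl_idx)→1500, (C,hash)→1600, (C,nl_idx)→4500, (B,merge)→5400, (C,merge)→5850, (B,hash)→9100 …(+2); best=1500 via (B,nl_idx)
  {AB}: card=7500; try (A,hash)→3400, (B,merge)→6500, (A,merge)→6850, (B,nl_idx)→9000, (B,hash)→9300, (B,nl)→75150 …(+1); best=3400 via (A,hash)
  {ABC}: card=15000; try (A,hash)→4900, (C,hash)→11500, (A,merge)→13850, (C,nl_idx)→63400, (C,merge)→108750, (A,nl)→151500 …(+1); best=4900 via (A,hash)

cost=4900; order=C,B,A; methods=nl_idx,hash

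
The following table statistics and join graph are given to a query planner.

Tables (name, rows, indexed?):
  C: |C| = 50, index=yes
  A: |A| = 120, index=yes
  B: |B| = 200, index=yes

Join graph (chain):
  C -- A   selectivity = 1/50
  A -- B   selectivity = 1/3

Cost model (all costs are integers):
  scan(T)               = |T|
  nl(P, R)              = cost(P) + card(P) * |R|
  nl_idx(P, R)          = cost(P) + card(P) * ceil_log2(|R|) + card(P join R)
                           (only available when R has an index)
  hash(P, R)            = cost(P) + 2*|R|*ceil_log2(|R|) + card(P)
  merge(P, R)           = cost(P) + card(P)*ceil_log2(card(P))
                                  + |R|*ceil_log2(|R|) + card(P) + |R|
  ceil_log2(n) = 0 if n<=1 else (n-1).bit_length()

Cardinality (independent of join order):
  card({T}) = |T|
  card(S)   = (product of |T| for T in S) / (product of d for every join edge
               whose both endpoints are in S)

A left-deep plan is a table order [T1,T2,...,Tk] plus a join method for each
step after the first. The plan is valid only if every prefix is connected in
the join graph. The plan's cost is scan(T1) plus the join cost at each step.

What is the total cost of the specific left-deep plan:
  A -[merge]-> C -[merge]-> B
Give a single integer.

4190

step 1: scan A: cost=120, card=120
step 2: join C via merge
    card(P join C) = 120*50/(50) = 120
    cost = 120 + 120*7 + 50*6 + 120 + 50 = 1430
step 3: join B via merge
    card(P join B) = 120*200/(3) = 8000
    cost = 1430 + 120*7 + 200*8 + 120 + 200 = 4190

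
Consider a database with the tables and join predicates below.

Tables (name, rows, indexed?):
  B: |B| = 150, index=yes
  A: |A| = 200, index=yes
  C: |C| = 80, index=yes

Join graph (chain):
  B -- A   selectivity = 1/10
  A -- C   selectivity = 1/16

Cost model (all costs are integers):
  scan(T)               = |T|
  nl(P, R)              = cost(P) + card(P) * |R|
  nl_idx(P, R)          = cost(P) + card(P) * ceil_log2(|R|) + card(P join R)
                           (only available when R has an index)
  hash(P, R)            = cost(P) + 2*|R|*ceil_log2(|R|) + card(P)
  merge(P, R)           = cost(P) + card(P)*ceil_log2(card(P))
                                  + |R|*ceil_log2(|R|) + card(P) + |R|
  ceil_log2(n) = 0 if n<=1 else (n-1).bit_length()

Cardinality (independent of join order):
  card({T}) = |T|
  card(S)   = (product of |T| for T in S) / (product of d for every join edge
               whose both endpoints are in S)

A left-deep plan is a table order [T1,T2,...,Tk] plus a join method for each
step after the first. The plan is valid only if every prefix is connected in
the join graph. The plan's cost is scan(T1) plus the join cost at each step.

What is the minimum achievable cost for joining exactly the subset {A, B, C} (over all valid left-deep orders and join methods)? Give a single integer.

Selinger DP over subsets of {A,B,C}:
  {B}: scan cost=150, card=150
  {A}: scan cost=200, card=200
  {C}: scan cost=80, card=80
  {AB}: card=3000; try (B,hash)→2800, (A,merge)→3300, (B,merge)→3350, (A,hash)→3500, (A,nl_idx)→4350, (B,nl_idx)→4800 …(+2); best=2800 via (B,hash)
  {AC}: card=1000; try (C,hash)→1520, (A,nl_idx)→1720, (A,merge)→2520, (C,nl_idx)→2600, (C,merge)→2640, (A,hash)→3360 …(+2); best=1520 via (C,hash)
  {ABC}: card=15000; try (B,hash)→4920, (C,hash)→6920, (B,merge)→13870, (B,nl_idx)→24520, (C,nl_idx)→38800, (C,merge)→42440 …(+2); best=4920 via (B,hash)

4920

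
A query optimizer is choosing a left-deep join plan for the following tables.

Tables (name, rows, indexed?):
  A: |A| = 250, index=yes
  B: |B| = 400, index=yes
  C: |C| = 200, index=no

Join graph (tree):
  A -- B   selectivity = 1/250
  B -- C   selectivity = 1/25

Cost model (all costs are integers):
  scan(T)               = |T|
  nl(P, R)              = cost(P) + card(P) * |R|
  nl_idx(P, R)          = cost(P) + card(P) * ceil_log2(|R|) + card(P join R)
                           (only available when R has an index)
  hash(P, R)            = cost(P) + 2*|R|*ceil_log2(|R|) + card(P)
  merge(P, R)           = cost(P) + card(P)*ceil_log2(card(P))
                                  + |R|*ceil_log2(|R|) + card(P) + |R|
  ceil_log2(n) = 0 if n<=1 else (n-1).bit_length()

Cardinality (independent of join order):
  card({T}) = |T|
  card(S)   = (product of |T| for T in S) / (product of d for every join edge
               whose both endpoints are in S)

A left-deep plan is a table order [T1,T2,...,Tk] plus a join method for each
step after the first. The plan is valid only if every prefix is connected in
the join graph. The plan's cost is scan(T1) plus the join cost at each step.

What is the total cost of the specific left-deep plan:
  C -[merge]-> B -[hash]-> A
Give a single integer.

step 1: scan C: cost=200, card=200
step 2: join B via merge
    card(P join B) = 200*400/(25) = 3200
    cost = 200 + 200*8 + 400*9 + 200 + 400 = 6000
step 3: join A via hash
    card(P join A) = 3200*250/(250) = 3200
    cost = 6000 + 2*250*8 + 3200 = 13200

13200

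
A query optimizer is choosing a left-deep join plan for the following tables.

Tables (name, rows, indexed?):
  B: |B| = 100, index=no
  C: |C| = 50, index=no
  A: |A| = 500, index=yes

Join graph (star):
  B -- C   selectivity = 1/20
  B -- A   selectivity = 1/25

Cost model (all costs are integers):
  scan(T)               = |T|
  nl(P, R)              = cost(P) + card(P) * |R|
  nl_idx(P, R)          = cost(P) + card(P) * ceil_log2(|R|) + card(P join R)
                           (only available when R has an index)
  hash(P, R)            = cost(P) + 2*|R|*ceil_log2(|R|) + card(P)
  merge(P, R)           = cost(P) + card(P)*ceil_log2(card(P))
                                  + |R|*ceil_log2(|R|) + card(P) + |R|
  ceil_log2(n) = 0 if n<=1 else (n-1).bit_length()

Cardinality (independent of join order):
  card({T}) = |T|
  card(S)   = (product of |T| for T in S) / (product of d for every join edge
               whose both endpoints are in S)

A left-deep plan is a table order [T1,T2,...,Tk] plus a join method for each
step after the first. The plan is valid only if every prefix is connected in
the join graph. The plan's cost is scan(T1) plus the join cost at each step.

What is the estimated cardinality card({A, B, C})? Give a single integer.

5000

Tables in S: A(500), B(100), C(50)
Edges inside S: B-C(d=20), B-A(d=25)
numerator = 500 * 100 * 50 = 2500000
denominator = 20 * 25 = 500
card(S) = 2500000 / 500 = 5000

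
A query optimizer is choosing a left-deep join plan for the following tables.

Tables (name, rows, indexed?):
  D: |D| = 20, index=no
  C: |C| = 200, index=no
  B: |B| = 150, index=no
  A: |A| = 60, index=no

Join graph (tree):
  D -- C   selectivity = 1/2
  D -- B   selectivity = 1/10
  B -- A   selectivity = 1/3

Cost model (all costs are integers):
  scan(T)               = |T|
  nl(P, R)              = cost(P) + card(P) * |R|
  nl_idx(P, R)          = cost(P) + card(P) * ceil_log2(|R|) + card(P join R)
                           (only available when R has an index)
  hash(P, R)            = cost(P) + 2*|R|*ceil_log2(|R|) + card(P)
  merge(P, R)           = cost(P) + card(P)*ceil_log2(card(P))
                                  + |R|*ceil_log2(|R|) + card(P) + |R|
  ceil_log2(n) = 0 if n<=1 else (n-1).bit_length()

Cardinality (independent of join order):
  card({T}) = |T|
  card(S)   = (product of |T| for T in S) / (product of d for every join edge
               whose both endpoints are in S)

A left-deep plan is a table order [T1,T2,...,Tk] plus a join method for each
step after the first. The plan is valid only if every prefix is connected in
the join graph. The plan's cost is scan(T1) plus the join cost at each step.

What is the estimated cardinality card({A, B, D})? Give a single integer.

Tables in S: A(60), B(150), D(20)
Edges inside S: D-B(d=10), B-A(d=3)
numerator = 60 * 150 * 20 = 180000
denominator = 10 * 3 = 30
card(S) = 180000 / 30 = 6000

6000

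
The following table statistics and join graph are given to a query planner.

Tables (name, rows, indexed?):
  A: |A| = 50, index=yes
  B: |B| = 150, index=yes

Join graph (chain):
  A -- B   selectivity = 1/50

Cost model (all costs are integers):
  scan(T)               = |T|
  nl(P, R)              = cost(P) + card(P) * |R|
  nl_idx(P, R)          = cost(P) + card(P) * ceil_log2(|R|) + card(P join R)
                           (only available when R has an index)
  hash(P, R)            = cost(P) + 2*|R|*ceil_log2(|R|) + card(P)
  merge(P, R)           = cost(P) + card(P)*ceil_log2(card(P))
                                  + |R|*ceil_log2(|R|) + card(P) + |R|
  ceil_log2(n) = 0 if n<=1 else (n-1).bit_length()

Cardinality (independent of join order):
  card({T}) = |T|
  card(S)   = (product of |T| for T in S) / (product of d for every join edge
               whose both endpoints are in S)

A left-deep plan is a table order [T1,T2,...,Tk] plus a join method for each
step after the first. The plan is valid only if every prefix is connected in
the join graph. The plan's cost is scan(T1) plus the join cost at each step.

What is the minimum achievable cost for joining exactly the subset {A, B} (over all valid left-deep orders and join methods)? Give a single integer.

600

Selinger DP over subsets of {A,B}:
  {A}: scan cost=50, card=50
  {B}: scan cost=150, card=150
  {AB}: card=150; try (B,nl_idx)→600, (A,hash)→900, (A,nl_idx)→1200, (B,merge)→1750, (A,merge)→1850, (B,hash)→2500 …(+2); best=600 via (B,nl_idx)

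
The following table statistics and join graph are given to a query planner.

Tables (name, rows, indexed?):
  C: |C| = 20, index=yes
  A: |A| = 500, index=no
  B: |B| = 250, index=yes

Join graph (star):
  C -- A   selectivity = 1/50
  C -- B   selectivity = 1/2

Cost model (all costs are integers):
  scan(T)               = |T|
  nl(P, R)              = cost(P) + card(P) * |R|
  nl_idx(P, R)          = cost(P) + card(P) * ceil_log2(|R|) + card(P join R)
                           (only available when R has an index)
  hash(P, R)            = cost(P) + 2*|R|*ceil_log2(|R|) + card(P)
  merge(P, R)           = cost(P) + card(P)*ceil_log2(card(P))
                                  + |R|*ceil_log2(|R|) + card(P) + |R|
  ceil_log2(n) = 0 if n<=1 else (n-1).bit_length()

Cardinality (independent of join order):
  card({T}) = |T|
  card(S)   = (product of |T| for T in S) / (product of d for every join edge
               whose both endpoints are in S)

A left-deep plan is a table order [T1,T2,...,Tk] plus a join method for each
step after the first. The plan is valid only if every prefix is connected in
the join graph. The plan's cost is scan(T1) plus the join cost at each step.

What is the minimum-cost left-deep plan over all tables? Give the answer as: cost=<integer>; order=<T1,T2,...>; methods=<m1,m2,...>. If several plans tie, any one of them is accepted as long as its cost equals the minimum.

cost=5250; order=A,C,B; methods=hash,merge

Selinger DP (subsets sized 1..n):
  {C}: scan cost=20, card=20
  {A}: scan cost=500, card=500
  {B}: scan cost=250, card=250
  {AC}: card=200; try (C,hash)→1200, (C,nl_idx)→3200, (A,merge)→5140, (C,merge)→5620, (A,hash)→9040, (A,nl)→10020 …(+1); best=1200 via (C,hash)
  {BC}: card=2500; try (C,hash)→700, (B,merge)→2390, (C,merge)→2620, (B,nl_idx)→2680, (C,nl_idx)→4000, (B,hash)→4040 …(+2); best=700 via (C,hash)
  {ABC}: card=25000; try (B,merge)→5250, (B,hash)→5400, (A,hash)→12200, (B,nl_idx)→27800, (A,merge)→38200, (B,nl)→51200 …(+1); best=5250 via (B,merge)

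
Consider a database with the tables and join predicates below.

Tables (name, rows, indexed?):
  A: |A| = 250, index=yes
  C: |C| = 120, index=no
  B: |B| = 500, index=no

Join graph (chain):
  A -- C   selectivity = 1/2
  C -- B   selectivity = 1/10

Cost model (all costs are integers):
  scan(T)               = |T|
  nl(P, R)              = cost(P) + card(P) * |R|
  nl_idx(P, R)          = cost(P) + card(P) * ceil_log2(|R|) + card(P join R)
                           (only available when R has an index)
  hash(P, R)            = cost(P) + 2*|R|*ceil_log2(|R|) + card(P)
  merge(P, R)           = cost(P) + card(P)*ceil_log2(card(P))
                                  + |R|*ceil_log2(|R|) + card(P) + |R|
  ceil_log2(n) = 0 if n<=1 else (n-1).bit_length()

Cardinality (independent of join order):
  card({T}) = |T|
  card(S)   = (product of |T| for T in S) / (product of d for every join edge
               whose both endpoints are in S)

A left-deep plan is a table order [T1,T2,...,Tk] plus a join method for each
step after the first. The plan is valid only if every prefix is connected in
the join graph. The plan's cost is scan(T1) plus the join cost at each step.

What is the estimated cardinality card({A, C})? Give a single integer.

Tables in S: A(250), C(120)
Edges inside S: A-C(d=2)
numerator = 250 * 120 = 30000
denominator = 2 = 2
card(S) = 30000 / 2 = 15000

15000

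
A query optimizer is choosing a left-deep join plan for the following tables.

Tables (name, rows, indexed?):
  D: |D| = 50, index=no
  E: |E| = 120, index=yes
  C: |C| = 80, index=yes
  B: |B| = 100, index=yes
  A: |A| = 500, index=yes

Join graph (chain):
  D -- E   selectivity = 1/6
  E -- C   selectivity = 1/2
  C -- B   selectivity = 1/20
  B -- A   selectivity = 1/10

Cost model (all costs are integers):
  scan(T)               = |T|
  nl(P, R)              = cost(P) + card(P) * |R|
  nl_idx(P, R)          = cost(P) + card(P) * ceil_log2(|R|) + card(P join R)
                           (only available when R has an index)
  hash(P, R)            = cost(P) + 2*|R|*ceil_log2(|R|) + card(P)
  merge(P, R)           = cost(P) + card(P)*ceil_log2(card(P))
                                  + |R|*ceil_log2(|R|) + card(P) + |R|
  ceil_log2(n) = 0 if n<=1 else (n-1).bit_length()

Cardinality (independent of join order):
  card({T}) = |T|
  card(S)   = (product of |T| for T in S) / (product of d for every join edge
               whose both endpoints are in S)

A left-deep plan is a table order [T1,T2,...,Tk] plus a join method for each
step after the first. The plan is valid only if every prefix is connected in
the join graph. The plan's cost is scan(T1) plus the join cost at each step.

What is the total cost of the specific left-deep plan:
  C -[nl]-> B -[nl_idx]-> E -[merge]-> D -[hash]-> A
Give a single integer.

step 1: scan C: cost=80, card=80
step 2: join B via nl
    card(P join B) = 80*100/(20) = 400
    cost = 80 + 80*100 = 8080
step 3: join E via nl_idx
    card(P join E) = 400*120/(2) = 24000
    cost = 8080 + 400*7 + 24000 = 34880
step 4: join D via merge
    card(P join D) = 24000*50/(6) = 200000
    cost = 34880 + 24000*15 + 50*6 + 24000 + 50 = 419230
step 5: join A via hash
    card(P join A) = 200000*500/(10) = 10000000
    cost = 419230 + 2*500*9 + 200000 = 628230

628230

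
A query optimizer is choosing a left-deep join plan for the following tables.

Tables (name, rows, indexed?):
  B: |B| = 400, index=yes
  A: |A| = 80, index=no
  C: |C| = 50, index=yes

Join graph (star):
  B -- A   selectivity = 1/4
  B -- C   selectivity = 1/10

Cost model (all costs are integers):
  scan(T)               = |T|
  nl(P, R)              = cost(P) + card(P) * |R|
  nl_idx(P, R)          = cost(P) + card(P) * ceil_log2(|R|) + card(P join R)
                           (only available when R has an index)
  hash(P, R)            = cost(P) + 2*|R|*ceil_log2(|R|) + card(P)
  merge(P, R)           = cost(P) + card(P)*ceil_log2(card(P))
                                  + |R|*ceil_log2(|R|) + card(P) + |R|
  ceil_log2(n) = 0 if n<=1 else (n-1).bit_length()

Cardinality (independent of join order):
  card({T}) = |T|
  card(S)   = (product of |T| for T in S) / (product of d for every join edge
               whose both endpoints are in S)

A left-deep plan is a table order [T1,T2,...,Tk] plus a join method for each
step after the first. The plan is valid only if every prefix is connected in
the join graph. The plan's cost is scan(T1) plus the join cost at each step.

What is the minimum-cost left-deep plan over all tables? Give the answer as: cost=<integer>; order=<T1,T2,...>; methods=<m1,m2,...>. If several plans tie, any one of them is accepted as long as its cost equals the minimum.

cost=4520; order=B,C,A; methods=hash,hash

Selinger DP (subsets sized 1..n):
  {B}: scan cost=400, card=400
  {A}: scan cost=80, card=80
  {C}: scan cost=50, card=50
  {AB}: card=8000; try (A,hash)→1920, (B,merge)→4720, (A,merge)→5040, (B,hash)→7360, (B,nl_idx)→8800, (B,nl)→32080 …(+1); best=1920 via (A,hash)
  {BC}: card=2000; try (C,hash)→1400, (B,nl_idx)→2500, (B,merge)→4400, (C,merge)→4750, (C,nl_idx)→4800, (B,hash)→7300 …(+2); best=1400 via (C,hash)
  {ABC}: card=40000; try (A,hash)→4520, (C,hash)→10520, (A,merge)→26040, (C,nl_idx)→89920, (C,merge)→114270, (A,nl)→161400 …(+1); best=4520 via (A,hash)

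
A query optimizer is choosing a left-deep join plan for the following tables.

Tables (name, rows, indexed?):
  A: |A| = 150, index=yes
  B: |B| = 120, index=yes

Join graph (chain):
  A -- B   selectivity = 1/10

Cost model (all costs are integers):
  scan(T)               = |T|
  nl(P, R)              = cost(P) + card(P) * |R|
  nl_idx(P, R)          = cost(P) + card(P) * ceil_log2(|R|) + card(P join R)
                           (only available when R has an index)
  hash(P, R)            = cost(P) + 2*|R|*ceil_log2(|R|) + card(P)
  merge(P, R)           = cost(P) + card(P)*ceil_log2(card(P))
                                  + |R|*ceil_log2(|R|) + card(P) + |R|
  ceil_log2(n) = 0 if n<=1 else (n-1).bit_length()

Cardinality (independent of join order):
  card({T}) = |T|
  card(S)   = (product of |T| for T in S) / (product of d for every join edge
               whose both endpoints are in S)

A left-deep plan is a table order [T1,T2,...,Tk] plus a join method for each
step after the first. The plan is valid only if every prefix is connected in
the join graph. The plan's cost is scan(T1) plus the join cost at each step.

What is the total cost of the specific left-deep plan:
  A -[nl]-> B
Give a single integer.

18150

step 1: scan A: cost=150, card=150
step 2: join B via nl
    card(P join B) = 150*120/(10) = 1800
    cost = 150 + 150*120 = 18150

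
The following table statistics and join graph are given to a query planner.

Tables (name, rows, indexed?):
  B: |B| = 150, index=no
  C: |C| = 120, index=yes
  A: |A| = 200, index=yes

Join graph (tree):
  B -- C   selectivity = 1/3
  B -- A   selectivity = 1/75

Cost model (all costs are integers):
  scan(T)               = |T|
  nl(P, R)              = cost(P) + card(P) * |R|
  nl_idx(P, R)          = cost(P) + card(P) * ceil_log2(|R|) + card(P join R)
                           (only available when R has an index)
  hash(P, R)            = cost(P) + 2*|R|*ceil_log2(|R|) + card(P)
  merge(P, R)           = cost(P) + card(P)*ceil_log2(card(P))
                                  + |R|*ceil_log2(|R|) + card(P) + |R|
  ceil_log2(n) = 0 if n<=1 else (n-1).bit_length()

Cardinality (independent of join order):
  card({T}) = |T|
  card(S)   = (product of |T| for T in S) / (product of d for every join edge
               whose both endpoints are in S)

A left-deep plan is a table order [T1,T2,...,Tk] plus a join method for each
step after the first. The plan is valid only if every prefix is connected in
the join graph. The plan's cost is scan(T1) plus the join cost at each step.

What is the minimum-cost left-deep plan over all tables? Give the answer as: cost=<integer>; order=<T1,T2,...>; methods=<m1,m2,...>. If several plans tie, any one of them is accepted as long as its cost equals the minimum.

Selinger DP (subsets sized 1..n):
  {B}: scan cost=150, card=150
  {C}: scan cost=120, card=120
  {A}: scan cost=200, card=200
  {BC}: card=6000; try (C,hash)→1980, (B,merge)→2430, (C,merge)→2460, (B,hash)→2640, (C,nl_idx)→7200, (B,nl)→18120 …(+1); best=1980 via (C,hash)
  {AB}: card=400; try (A,nl_idx)→1750, (B,hash)→2800, (A,merge)→3300, (B,merge)→3350, (A,hash)→3500, (A,nl)→30150 …(+1); best=1750 via (A,nl_idx)
  {ABC}: card=16000; try (C,hash)→3830, (C,merge)→6710, (A,hash)→11180, (C,nl_idx)→20550, (C,nl)→49750, (A,nl_idx)→65980 …(+2); best=3830 via (C,hash)

cost=3830; order=B,A,C; methods=nl_idx,hash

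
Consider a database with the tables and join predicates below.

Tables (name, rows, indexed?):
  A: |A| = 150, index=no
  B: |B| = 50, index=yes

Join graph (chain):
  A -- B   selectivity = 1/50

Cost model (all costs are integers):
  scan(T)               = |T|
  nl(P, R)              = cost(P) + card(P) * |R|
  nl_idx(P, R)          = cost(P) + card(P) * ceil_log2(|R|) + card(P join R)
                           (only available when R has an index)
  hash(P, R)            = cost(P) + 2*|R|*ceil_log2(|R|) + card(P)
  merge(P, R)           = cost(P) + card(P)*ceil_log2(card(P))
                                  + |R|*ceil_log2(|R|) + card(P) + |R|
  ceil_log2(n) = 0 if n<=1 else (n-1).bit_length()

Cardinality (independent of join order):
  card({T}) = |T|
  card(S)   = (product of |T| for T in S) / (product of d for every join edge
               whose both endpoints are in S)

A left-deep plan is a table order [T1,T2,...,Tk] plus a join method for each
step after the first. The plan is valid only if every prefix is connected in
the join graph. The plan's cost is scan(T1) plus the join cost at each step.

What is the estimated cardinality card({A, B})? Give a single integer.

Tables in S: A(150), B(50)
Edges inside S: A-B(d=50)
numerator = 150 * 50 = 7500
denominator = 50 = 50
card(S) = 7500 / 50 = 150

150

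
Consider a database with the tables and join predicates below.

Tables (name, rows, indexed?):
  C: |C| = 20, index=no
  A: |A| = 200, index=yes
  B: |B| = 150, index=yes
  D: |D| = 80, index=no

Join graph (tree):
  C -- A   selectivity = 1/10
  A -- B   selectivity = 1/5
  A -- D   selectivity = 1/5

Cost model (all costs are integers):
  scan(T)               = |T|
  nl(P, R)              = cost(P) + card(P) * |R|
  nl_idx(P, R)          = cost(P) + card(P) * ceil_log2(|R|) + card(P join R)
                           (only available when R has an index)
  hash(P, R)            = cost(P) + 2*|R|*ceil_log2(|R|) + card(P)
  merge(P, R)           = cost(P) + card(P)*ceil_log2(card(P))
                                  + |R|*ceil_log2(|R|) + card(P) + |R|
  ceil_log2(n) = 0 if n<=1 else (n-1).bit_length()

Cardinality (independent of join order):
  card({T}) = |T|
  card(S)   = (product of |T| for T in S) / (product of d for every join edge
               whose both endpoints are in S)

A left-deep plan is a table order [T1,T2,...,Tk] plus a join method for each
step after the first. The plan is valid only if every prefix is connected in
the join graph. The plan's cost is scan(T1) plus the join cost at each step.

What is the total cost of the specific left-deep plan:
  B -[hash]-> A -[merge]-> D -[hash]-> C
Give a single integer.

step 1: scan B: cost=150, card=150
step 2: join A via hash
    card(P join A) = 150*200/(5) = 6000
    cost = 150 + 2*200*8 + 150 = 3500
step 3: join D via merge
    card(P join D) = 6000*80/(5) = 96000
    cost = 3500 + 6000*13 + 80*7 + 6000 + 80 = 88140
step 4: join C via hash
    card(P join C) = 96000*20/(10) = 192000
    cost = 88140 + 2*20*5 + 96000 = 184340

184340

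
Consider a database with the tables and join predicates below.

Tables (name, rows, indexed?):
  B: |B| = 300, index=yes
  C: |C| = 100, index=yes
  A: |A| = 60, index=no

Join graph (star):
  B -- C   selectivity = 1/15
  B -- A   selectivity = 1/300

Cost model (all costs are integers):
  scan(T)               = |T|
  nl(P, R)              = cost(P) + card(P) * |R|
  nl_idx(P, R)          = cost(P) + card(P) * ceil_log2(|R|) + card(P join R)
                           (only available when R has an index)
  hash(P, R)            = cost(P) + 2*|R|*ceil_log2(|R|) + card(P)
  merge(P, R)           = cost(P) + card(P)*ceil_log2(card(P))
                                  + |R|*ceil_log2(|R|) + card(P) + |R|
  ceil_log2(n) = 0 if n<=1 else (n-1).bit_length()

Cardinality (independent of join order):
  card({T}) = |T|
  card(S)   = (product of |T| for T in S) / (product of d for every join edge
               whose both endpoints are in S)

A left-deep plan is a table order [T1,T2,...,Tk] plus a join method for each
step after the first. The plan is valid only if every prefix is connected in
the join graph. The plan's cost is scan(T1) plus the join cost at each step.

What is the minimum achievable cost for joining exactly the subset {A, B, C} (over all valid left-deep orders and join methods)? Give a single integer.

Selinger DP over subsets of {A,B,C}:
  {B}: scan cost=300, card=300
  {C}: scan cost=100, card=100
  {A}: scan cost=60, card=60
  {BC}: card=2000; try (C,hash)→2000, (B,nl_idx)→3000, (B,merge)→3900, (C,merge)→4100, (C,nl_idx)→4400, (B,hash)→5600 …(+2); best=2000 via (C,hash)
  {AB}: card=60; try (B,nl_idx)→660, (A,hash)→1320, (B,merge)→3480, (A,merge)→3720, (B,hash)→5520, (B,nl)→18060 …(+1); best=660 via (B,nl_idx)
  {ABC}: card=400; try (C,nl_idx)→1480, (C,merge)→1880, (C,hash)→2120, (A,hash)→4720, (C,nl)→6660, (A,merge)→26420 …(+1); best=1480 via (C,nl_idx)

1480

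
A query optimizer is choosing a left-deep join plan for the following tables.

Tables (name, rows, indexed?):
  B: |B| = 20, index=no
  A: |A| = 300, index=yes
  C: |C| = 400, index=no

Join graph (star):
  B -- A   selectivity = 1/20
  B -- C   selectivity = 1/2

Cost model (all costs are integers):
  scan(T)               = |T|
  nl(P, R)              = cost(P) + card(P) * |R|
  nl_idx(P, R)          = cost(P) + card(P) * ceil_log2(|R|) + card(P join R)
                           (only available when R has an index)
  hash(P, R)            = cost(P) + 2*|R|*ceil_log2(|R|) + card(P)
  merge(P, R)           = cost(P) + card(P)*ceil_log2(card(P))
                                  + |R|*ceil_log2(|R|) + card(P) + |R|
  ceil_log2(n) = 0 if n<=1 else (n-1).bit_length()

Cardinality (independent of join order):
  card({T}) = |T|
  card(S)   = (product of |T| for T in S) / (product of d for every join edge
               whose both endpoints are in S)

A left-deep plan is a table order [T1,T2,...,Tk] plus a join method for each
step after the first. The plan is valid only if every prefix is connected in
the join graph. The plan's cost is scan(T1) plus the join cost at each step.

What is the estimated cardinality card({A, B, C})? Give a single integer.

60000

Tables in S: A(300), B(20), C(400)
Edges inside S: B-A(d=20), B-C(d=2)
numerator = 300 * 20 * 400 = 2400000
denominator = 20 * 2 = 40
card(S) = 2400000 / 40 = 60000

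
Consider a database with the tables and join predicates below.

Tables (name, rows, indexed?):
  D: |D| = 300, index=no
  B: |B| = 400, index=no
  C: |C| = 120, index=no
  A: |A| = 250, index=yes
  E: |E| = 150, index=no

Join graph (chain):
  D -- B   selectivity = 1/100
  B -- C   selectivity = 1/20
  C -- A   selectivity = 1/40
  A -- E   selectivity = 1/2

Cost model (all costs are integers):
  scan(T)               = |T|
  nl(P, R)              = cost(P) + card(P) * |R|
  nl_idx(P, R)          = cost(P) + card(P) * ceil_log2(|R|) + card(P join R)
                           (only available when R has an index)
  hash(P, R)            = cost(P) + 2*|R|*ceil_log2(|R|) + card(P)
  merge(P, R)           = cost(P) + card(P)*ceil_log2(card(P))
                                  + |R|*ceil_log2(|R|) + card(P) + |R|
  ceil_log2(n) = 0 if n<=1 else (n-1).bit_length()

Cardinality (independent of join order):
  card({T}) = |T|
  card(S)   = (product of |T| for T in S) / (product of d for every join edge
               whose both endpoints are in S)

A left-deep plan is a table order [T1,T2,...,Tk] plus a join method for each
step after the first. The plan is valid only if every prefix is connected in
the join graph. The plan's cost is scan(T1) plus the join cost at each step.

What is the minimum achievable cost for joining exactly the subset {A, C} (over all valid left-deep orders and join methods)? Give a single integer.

Selinger DP over subsets of {A,C}:
  {C}: scan cost=120, card=120
  {A}: scan cost=250, card=250
  {AC}: card=750; try (A,nl_idx)→1830, (C,hash)→2180, (A,merge)→3330, (C,merge)→3460, (A,hash)→4240, (A,nl)→30120 …(+1); best=1830 via (A,nl_idx)

1830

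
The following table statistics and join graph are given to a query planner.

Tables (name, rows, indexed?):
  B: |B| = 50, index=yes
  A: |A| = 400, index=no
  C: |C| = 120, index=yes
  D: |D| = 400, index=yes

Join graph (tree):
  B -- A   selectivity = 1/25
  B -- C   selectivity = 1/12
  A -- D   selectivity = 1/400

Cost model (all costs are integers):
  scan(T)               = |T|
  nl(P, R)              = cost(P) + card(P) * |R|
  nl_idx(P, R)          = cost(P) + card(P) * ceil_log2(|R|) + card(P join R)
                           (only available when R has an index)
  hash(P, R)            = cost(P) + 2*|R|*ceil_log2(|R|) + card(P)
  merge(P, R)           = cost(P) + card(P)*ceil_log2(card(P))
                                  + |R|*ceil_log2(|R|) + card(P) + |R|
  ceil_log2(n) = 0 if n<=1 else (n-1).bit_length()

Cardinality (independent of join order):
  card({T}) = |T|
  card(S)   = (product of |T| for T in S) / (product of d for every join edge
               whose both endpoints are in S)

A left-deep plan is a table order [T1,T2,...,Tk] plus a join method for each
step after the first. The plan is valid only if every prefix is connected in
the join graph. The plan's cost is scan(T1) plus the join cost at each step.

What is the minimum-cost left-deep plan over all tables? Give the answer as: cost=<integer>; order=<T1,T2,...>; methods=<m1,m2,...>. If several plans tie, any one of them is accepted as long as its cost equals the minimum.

Selinger DP (subsets sized 1..n):
  {B}: scan cost=50, card=50
  {A}: scan cost=400, card=400
  {C}: scan cost=120, card=120
  {D}: scan cost=400, card=400
  {AB}: card=800; try (B,hash)→1400, (B,nl_idx)→3600, (A,merge)→4400, (B,merge)→4750, (A,hash)→7300, (A,nl)→20050 …(+1); best=1400 via (B,hash)
  {BC}: card=500; try (B,hash)→840, (C,nl_idx)→900, (B,nl_idx)→1340, (C,merge)→1360, (B,merge)→1430, (C,hash)→1780 …(+2); best=840 via (B,hash)
  {AD}: card=400; try (D,nl_idx)→4400, (D,hash)→8000, (A,hash)→8000, (D,merge)→8400, (A,merge)→8400, (D,nl)→160400 …(+1); best=4400 via (D,nl_idx)
  {ABC}: card=8000; try (C,hash)→3880, (A,hash)→8540, (A,merge)→9840, (C,merge)→11160, (C,nl_idx)→15000, (C,nl)→97400 …(+1); best=3880 via (C,hash)
  {ABD}: card=800; try (B,hash)→5400, (B,nl_idx)→7600, (B,merge)→8750, (D,hash)→9400, (D,nl_idx)→9400, (D,merge)→14200 …(+2); best=5400 via (B,hash)
  {ABCD}: card=8000; try (C,hash)→7880, (C,merge)→15160, (C,nl_idx)→19000, (D,hash)→19080, (D,nl_idx)→83880, (C,nl)→101400 …(+2); best=7880 via (C,hash)

cost=7880; order=A,D,B,C; methods=nl_idx,hash,hash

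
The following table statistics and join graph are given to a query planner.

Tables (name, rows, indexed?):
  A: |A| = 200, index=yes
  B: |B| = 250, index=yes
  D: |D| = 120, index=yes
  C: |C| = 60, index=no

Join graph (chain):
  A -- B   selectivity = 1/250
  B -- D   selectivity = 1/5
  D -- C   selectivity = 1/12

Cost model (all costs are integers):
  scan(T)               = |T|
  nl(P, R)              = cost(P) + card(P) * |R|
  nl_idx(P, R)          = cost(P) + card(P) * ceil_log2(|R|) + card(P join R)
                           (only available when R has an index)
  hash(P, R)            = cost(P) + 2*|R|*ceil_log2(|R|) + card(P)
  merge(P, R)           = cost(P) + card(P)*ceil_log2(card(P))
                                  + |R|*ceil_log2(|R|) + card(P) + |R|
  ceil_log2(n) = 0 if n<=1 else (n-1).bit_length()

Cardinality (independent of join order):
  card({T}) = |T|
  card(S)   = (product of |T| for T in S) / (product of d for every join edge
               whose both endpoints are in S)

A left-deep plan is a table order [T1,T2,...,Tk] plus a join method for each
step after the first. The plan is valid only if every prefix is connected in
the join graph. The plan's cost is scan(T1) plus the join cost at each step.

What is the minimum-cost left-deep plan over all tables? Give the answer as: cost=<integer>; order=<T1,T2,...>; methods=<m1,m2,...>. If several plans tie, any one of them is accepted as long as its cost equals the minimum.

cost=9400; order=A,B,D,C; methods=nl_idx,hash,hash

Selinger DP (subsets sized 1..n):
  {A}: scan cost=200, card=200
  {B}: scan cost=250, card=250
  {D}: scan cost=120, card=120
  {C}: scan cost=60, card=60
  {AB}: card=200; try (B,nl_idx)→2000, (A,nl_idx)→2450, (A,hash)→3700, (B,merge)→4250, (A,merge)→4300, (B,hash)→4400 …(+2); best=2000 via (B,nl_idx)
  {BD}: card=6000; try (D,hash)→2180, (B,merge)→3330, (D,merge)→3460, (B,hash)→4240, (B,nl_idx)→7080, (D,nl_idx)→8000 …(+2); best=2180 via (D,hash)
  {CD}: card=600; try (C,hash)→960, (D,nl_idx)→1080, (D,merge)→1440, (C,merge)→1500, (D,hash)→1800, (D,nl)→7260 …(+1); best=960 via (C,hash)
  {ABD}: card=4800; try (D,hash)→3880, (D,merge)→4760, (D,nl_idx)→8200, (A,hash)→11380, (D,nl)→26000, (A,nl_idx)→54980 …(+2); best=3880 via (D,hash)
  {BCD}: card=30000; try (B,hash)→5560, (C,hash)→8900, (B,merge)→9810, (B,nl_idx)→35760, (C,merge)→86600, (B,nl)→150960 …(+1); best=5560 via (B,hash)
  {ABCD}: card=24000; try (C,hash)→9400, (A,hash)→38760, (C,merge)→71500, (A,nl_idx)→269560, (C,nl)→291880, (A,merge)→487360 …(+1); best=9400 via (C,hash)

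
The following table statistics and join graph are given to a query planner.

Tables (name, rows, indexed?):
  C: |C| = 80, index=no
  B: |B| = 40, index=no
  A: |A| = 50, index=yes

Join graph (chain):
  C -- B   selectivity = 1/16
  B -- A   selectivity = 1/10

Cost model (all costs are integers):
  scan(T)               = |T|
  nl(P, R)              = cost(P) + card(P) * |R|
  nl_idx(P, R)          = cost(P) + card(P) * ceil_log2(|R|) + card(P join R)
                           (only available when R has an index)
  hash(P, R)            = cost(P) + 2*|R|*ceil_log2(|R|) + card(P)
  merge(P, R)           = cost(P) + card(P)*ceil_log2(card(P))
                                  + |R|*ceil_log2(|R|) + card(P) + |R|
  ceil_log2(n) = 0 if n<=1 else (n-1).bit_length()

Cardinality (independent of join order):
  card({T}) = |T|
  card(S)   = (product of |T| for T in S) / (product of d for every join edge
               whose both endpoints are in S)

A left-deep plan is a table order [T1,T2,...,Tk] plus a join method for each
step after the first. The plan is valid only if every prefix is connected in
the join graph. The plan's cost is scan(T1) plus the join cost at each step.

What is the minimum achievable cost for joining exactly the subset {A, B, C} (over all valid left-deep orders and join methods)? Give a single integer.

1440

Selinger DP over subsets of {A,B,C}:
  {C}: scan cost=80, card=80
  {B}: scan cost=40, card=40
  {A}: scan cost=50, card=50
  {BC}: card=200; try (B,hash)→640, (C,merge)→960, (B,merge)→1000, (C,hash)→1200, (C,nl)→3240, (B,nl)→3280; best=640 via (B,hash)
  {AB}: card=200; try (A,nl_idx)→480, (B,hash)→580, (A,merge)→670, (B,merge)→680, (A,hash)→680, (A,nl)→2040 …(+1); best=480 via (A,nl_idx)
  {ABC}: card=1000; try (A,hash)→1440, (C,hash)→1800, (A,merge)→2790, (A,nl_idx)→2840, (C,merge)→2920, (A,nl)→10640 …(+1); best=1440 via (A,hash)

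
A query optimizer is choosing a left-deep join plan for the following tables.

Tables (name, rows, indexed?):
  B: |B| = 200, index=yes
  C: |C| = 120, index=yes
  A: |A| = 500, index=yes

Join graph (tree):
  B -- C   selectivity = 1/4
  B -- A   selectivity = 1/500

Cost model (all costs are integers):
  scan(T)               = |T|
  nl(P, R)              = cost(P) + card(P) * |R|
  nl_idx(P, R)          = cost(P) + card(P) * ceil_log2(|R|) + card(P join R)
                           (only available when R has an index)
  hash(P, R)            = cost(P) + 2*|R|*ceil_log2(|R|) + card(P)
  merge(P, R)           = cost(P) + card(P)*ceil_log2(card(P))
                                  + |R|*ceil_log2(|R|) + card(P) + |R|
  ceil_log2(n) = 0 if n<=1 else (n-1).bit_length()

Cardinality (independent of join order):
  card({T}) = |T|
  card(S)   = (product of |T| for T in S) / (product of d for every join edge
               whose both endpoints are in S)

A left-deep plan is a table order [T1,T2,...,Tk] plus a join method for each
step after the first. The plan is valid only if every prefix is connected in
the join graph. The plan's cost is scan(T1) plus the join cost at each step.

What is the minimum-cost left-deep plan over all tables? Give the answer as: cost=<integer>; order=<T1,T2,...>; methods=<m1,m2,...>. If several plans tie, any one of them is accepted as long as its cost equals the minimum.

Selinger DP (subsets sized 1..n):
  {B}: scan cost=200, card=200
  {C}: scan cost=120, card=120
  {A}: scan cost=500, card=500
  {BC}: card=6000; try (C,hash)→2080, (B,merge)→2880, (C,merge)→2960, (B,hash)→3440, (B,nl_idx)→7080, (C,nl_idx)→7600 …(+2); best=2080 via (C,hash)
  {AB}: card=200; try (A,nl_idx)→2200, (B,hash)→4200, (B,nl_idx)→4700, (A,merge)→7000, (B,merge)→7300, (A,hash)→9400 …(+2); best=2200 via (A,nl_idx)
  {ABC}: card=6000; try (C,hash)→4080, (C,merge)→4960, (C,nl_idx)→9600, (A,hash)→17080, (C,nl)→26200, (A,nl_idx)→62080 …(+2); best=4080 via (C,hash)

cost=4080; order=B,A,C; methods=nl_idx,hash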